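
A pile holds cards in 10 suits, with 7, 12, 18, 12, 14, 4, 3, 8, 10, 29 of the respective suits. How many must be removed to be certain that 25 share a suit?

113

In the worst case you take as many as possible of each suit without reaching 25: 7 + 12 + 18 + 12 + 14 + 4 + 3 + 8 + 10 + 24 = 112.
The next one must give 25 of some suit, so 112 + 1 = 113.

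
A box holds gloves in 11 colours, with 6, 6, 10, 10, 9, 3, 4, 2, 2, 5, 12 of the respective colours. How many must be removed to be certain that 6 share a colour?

47

In the worst case you take as many as possible of each colour without reaching 6: 5 + 5 + 5 + 5 + 5 + 3 + 4 + 2 + 2 + 5 + 5 = 46.
The next one must give 6 of some colour, so 46 + 1 = 47.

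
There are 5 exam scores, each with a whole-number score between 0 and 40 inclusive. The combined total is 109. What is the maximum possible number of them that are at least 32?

With k values at 32 or above and the rest at least 0, the sum is at least 0 + 32k.
Since the sum is 109, we need 32k ≤ 109, i.e. k ≤ 3.
k = 3 is achieved by 3 values at 32 and 2 at 0, total 96; add 13 to one value (staying below 32) to reach 109.

3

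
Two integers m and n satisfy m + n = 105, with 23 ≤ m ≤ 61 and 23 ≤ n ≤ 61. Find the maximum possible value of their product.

2756

With m + n fixed, mn peaks when the two are closest together.
Taking m = 52 and n = 53 (both in [23, 61]) gives mn = 2756.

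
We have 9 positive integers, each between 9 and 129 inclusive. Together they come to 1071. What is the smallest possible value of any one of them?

To make one integer as small as possible, make the other 8 as large as possible.
The other 8 contribute at most 8 × 129 = 1032, leaving at least 1071 − 1032 = 39.
Since 39 ≥ 9, this is achievable: one at 39 and 8 at 129.

39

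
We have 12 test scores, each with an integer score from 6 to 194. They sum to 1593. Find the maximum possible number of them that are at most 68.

5

Suppose k of them are at most 68. Those contribute at most 68 each and the rest at most 194 each.
So the total is at most 68k + 194(12 − k) = 2328 − 126k. This must still be ≥ 1593, so k ≤ 5.
k = 5 is achieved by 5 values at 68 and 7 at 194, total 1698; lower one of the 194's by 105 (still > 68) to reach 1593.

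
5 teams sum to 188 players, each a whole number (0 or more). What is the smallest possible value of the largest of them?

38

If every one of the 5 were at most 37, the total would be at most 5 × 37 = 185 < 188.
Achievable: 3 of them at 38 and 2 at 37 total 188.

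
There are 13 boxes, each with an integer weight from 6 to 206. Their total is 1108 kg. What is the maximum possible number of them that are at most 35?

Suppose k of them are at most 35. Those contribute at most 35 each and the rest at most 206 each.
So the total is at most 35k + 206(13 − k) = 2678 − 171k. This must still be ≥ 1108, so k ≤ 9.
k = 9 is achieved by 9 values at 35 and 4 at 206, total 1139; lower one of the 206's by 31 (still > 35) to reach 1108.

9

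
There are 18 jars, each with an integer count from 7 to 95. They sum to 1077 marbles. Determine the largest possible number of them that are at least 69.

15

Suppose k of them are at least 69. Those contribute at least 69 each and the other 18 − k at least 7 each.
So the total is at least 69k + 7(18 − k) = 126 + 62k. This must be ≤ 1077, giving k ≤ 15.
k = 15 is achieved by 15 values at 69 and 3 at 7, total 1056; add 21 to one value (staying below 69) to reach 1077.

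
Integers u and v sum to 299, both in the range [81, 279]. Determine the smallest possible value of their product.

17658

uv = u(299 − u) is concave in u, so over [81, 218] it is minimized at an endpoint.
The extreme feasible split is u = 81, v = 218, giving uv = 17658.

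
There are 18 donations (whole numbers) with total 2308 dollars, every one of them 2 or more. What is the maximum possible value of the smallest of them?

128

If every one of the 18 were at least 129, the total would be at least 18 × 129 = 2322 > 2308.
Taking 14 copies of 128 and 4 copies of 129 gives exactly 2308, so 128 is attained.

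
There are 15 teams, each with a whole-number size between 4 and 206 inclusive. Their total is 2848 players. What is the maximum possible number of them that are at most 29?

Each value at 29 or below falls at least 206 − 29 = 177 short of the ceiling 206.
The ceiling total is 15 × 206 = 3090, and we need 2848, so at most ⌊(3090 − 2848)/177⌋ = 1 can be that low.
k = 1 is achieved by 1 value at 29 and 14 at 206, total 2913; lower one of the 206's by 65 (still > 29) to reach 2848.

1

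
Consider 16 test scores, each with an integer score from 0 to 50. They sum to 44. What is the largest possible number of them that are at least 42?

With k values at 42 or above and the rest at least 0, the sum is at least 0 + 42k.
Since the sum is 44, we need 42k ≤ 44, i.e. k ≤ 1.
k = 1 is achieved by 1 value at 42 and 15 at 0, total 42; add 2 to one value (staying below 42) to reach 44.

1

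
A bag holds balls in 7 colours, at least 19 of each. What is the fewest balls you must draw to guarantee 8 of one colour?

50

You could draw 7 of every colour without reaching 8 of any — 49 in all.
One more forces 8 of some colour, so 49 + 1 = 50.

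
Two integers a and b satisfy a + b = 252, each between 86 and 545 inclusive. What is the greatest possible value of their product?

15876

With a + b fixed, ab peaks when the two are closest together.
Taking a = 126 and b = 126 (both in [86, 545]) gives ab = 15876.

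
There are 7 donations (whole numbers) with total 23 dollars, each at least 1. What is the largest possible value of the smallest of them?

If every one of the 7 were at least 4, the total would be at least 7 × 4 = 28 > 23.
Achievable: 5 of them at 3 and 2 at 4 total 23.

3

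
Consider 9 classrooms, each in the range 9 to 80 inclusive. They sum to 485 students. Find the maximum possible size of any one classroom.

Maximizing one value means minimizing the remaining 8.
The other 8 contribute at least 8 × 9 = 72, leaving at most 485 − 72 = 413.
But each classroom is capped at 80, so the maximum is 80.
Achievable: one at 80 and the other 8 totalling 405, which fits since 8 × 9 ≤ 405 ≤ 8 × 80.

80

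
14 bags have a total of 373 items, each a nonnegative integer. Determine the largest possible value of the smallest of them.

26

The 14 values sum to 373, so their minimum is at most ⌊373/14⌋ = 26.
Achievable: 5 of them at 26 and 9 at 27 total 373.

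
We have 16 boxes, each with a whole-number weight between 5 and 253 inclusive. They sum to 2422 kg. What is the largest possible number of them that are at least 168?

With k values at 168 or above and the rest at least 5, the sum is at least 80 + 163k.
Since the sum is 2422, we need 163k ≤ 2342, i.e. k ≤ 14.
k = 14 is achieved by 14 values at 168 and 2 at 5, total 2362; add 60 to one value (staying below 168) to reach 2422.

14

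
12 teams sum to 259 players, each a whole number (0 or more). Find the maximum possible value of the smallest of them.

The 12 values sum to 259, so their minimum is at most ⌊259/12⌋ = 21.
Equality holds with 5 values of 21 and 7 values of 22.

21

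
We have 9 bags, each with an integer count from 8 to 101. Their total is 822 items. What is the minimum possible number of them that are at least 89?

3

If only k of them are at least 89, the other 9 − k are at most 88, so the total is at most k·101 + (9 − k)·88.
This must reach 822, so k·101 + (9 − k)·88 ≥ 822, giving k ≥ 3.
Exactly 3 works: 3 values at 101 and 6 at 88 total 831; lower one of the high values by 9 (still ≥ 89) to hit 822.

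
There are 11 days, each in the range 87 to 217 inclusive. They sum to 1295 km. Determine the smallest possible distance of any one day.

87

To make one day as small as possible, make the other 10 as large as possible.
The other 10 can take up 10 × 217 = 2170 ≥ 1295 − 87, so one day can sit at its floor of 87.
Achievable: one at 87 and the other 10 totalling 1208, which fits since 10 × 87 ≤ 1208 ≤ 10 × 217.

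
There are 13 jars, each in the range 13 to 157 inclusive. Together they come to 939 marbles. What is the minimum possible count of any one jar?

To make one jar as small as possible, make the other 12 as large as possible.
The other 12 can take up 12 × 157 = 1884 ≥ 939 − 13, so one jar can sit at its floor of 13.
Achievable: one at 13 and the other 12 totalling 926, which fits since 12 × 13 ≤ 926 ≤ 12 × 157.

13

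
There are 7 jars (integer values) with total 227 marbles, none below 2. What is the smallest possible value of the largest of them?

Some value must be at least ⌈227/7⌉ = 33, since 7 × 32 = 224 < 227.
Taking 4 copies of 32 and 3 copies of 33 gives exactly 227, so 33 is attained.

33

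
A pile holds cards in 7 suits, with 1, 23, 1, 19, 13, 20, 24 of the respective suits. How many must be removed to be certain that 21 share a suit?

In the worst case you take as many as possible of each suit without reaching 21: 1 + 20 + 1 + 19 + 13 + 20 + 20 = 94.
The next one must give 21 of some suit, so 94 + 1 = 95.

95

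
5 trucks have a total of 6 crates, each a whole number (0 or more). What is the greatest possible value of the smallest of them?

1

If every one of the 5 were at least 2, the total would be at least 5 × 2 = 10 > 6.
Taking 4 copies of 1 and 1 copy of 2 gives exactly 6, so 1 is attained.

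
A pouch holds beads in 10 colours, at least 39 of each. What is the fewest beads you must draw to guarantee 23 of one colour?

In the worst case you draw 22 of each of the 10 colours: 10 × 22 = 220.
One more forces 23 of some colour, so 220 + 1 = 221.

221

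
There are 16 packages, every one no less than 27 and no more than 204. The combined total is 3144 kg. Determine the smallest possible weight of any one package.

Minimizing one value means maximizing the remaining 15.
The other 15 contribute at most 15 × 204 = 3060, leaving at least 3144 − 3060 = 84.
Since 84 ≥ 27, this is achievable: one at 84 and 15 at 204.

84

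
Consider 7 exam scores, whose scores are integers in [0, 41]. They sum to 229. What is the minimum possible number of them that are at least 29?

Suppose at most 7 − j of them reach 29; then j values are ≤ 28 and the rest ≤ 41.
The total is then ≤ 28·j + 41·(7 − j) = 287 − 13j. For this to be ≥ 229 we need j ≤ 4, so at least 7 − 4 = 3 must reach 29.
Exactly 3 works: 3 values at 41 and 4 at 28 total 235; lower one of the high values by 6 (still ≥ 29) to hit 229.

3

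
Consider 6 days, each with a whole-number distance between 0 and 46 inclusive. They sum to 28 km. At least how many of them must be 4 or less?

Each value above 4 is at least 5, contributing at least 5 − 0 = 5 above the floor 0.
The sum exceeds the floor total 0 by 28, so at most ⌊28/5⌋ = 5 exceed 4, and at least 1 are ≤ 4.
Exactly 1 works: 1 value at 0 and 5 at 5 total 25; raise one of the low values by 3 (still ≤ 4) to hit 28.

1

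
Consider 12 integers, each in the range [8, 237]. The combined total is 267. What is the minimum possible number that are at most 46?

8

Each value above 46 is at least 47, contributing at least 47 − 8 = 39 above the floor 8.
The sum exceeds the floor total 96 by 171, so at most ⌊171/39⌋ = 4 exceed 46, and at least 8 are ≤ 46.
Exactly 8 works: 8 values at 8 and 4 at 47 total 252; raise one of the low values by 15 (still ≤ 46) to hit 267.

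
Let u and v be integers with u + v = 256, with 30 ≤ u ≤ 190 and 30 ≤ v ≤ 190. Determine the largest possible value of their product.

uv = u(256 − u) is maximized when u is as near 256/2 as the bounds allow.
Taking u = 128 and v = 128 (both in [30, 190]) gives uv = 16384.

16384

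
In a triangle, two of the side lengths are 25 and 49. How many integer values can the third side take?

The triangle inequality gives |25 − 49| < c < 25 + 49, i.e. 24 < c < 74.
So c can be any integer from 25 to 73: 49 values.

49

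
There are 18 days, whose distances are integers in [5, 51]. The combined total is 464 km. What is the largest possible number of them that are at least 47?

8

If k of the values are ≥ 47, the total is ≥ 47k + 5(18 − k).
Setting 47k + 5(18 − k) ≤ 464 gives 42k ≤ 374, so k ≤ 8.
k = 8 is achieved by 8 values at 47 and 10 at 5, total 426; add 38 to one value (staying below 47) to reach 464.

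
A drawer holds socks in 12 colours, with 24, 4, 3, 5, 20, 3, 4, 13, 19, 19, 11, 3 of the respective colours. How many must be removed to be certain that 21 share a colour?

125

In the worst case you take as many as possible of each colour without reaching 21: 20 + 4 + 3 + 5 + 20 + 3 + 4 + 13 + 19 + 19 + 11 + 3 = 124.
The next one must give 21 of some colour, so 124 + 1 = 125.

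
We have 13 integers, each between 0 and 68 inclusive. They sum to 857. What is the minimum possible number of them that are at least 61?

10

If only k of them are at least 61, the other 13 − k are at most 60, so the total is at most k·68 + (13 − k)·60.
This must reach 857, so k·68 + (13 − k)·60 ≥ 857, giving k ≥ 10.
Exactly 10 works: 10 values at 68 and 3 at 60 total 860; lower one of the high values by 3 (still ≥ 61) to hit 857.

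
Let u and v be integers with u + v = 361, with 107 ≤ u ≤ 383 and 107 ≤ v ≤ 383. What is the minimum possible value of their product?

27178

uv = u(361 − u) is concave in u, so over [107, 254] it is minimized at an endpoint.
At the endpoint u = 107, v = 361 − 107 = 254, so uv = 107 × 254 = 27178.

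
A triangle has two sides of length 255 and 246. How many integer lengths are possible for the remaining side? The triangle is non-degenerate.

The triangle inequality gives |255 − 246| < c < 255 + 246, i.e. 9 < c < 501.
So c can be any integer from 10 to 500: 491 values.

491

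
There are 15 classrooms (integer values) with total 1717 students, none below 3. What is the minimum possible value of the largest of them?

115

Some value must be at least ⌈1717/15⌉ = 115, since 15 × 114 = 1710 < 1717.
Equality holds with 7 values of 115 and 8 values of 114.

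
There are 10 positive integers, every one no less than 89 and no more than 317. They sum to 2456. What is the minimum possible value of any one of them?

Minimizing one value means maximizing the remaining 9.
The other 9 can take up 9 × 317 = 2853 ≥ 2456 − 89, so one integer can sit at its floor of 89.
Achievable: one at 89 and the other 9 totalling 2367, which fits since 9 × 89 ≤ 2367 ≤ 9 × 317.

89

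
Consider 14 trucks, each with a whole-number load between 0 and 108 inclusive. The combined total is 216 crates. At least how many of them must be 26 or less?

6

If only k of them are at most 26, the other 14 − k are at least 27, so the total is at least (14 − k)·27 + k·0.
This is ≤ 216, so (14 − k)·27 + 0k ≤ 216, which gives k ≥ 6.
Exactly 6 works: 6 values at 0 and 8 at 27 total 216.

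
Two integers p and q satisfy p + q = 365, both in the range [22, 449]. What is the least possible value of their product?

For a fixed sum, pq is smallest when p and q are as far apart as possible.
At the endpoint p = 22, q = 365 − 22 = 343, so pq = 22 × 343 = 7546.

7546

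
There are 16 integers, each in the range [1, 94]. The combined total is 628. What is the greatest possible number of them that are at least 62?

10

If k of the values are ≥ 62, the total is ≥ 62k + 1(16 − k).
Setting 62k + 1(16 − k) ≤ 628 gives 61k ≤ 612, so k ≤ 10.
k = 10 is achieved by 10 values at 62 and 6 at 1, total 626; add 2 to one value (staying below 62) to reach 628.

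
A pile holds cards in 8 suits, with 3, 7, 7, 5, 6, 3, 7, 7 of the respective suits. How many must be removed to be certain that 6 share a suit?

In the worst case you take as many as possible of each suit without reaching 6: 3 + 5 + 5 + 5 + 5 + 3 + 5 + 5 = 36.
The next one must give 6 of some suit, so 36 + 1 = 37.

37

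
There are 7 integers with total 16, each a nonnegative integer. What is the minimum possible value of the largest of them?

If every one of the 7 were at most 2, the total would be at most 7 × 2 = 14 < 16.
Achievable: 2 of them at 3 and 5 at 2 total 16.

3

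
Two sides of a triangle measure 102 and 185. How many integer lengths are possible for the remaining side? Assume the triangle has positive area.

203

The triangle inequality gives |102 − 185| < c < 102 + 185, i.e. 83 < c < 287.
So c can be any integer from 84 to 286: 203 values.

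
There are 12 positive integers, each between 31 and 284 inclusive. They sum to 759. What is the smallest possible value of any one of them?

31

Minimizing one value means maximizing the remaining 11.
The other 11 can take up 11 × 284 = 3124 ≥ 759 − 31, so one integer can sit at its floor of 31.
Achievable: one at 31 and the other 11 totalling 728, which fits since 11 × 31 ≤ 728 ≤ 11 × 284.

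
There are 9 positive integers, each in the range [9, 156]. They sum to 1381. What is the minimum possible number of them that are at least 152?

If only k of them are at least 152, the other 9 − k are at most 151, so the total is at most k·156 + (9 − k)·151.
This must reach 1381, so k·156 + (9 − k)·151 ≥ 1381, giving k ≥ 5.
Exactly 5 works: 5 values at 156 and 4 at 151 total 1384; lower one of the high values by 3 (still ≥ 152) to hit 1381.

5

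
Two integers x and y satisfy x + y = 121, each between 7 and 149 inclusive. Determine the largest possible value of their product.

3660

For a fixed sum, the product xy is largest when x and y are as close as possible.
Taking x = 60 and y = 61 (both in [7, 149]) gives xy = 3660.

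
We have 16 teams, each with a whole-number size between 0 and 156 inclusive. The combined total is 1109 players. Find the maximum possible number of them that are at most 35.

Each value at 35 or below falls at least 156 − 35 = 121 short of the ceiling 156.
The ceiling total is 16 × 156 = 2496, and we need 1109, so at most ⌊(2496 − 1109)/121⌋ = 11 can be that low.
k = 11 is achieved by 11 values at 35 and 5 at 156, total 1165; lower one of the 156's by 56 (still > 35) to reach 1109.

11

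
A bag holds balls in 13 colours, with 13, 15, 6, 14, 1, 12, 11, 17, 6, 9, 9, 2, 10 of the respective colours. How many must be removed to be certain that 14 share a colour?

In the worst case you take as many as possible of each colour without reaching 14: 13 + 13 + 6 + 13 + 1 + 12 + 11 + 13 + 6 + 9 + 9 + 2 + 10 = 118.
The next one must give 14 of some colour, so 118 + 1 = 119.

119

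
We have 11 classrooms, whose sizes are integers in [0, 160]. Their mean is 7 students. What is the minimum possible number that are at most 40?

10

The total is 11 × 7 = 77.
Let j be the number exceeding 40. Then the total is ≥ 41·j + 0·(11 − j) = 0 + 41j.
So 41j ≤ 77 and j ≤ 1; hence at least 11 − 1 = 10 are ≤ 40.
Exactly 10 works: 10 values at 0 and 1 at 41 total 41; raise one of the low values by 36 (still ≤ 40) to hit 77.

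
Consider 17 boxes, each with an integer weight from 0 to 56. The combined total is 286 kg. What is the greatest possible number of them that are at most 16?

16

Each value at 16 or below falls at least 56 − 16 = 40 short of the ceiling 56.
The ceiling total is 17 × 56 = 952, and we need 286, so at most ⌊(952 − 286)/40⌋ = 16 can be that low.
k = 16 is achieved by 16 values at 16 and 1 at 56, total 312; lower one of the 56's by 26 (still > 16) to reach 286.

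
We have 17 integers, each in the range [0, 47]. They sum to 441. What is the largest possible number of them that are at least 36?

If k of the values are ≥ 36, the total is ≥ 36k + 0(17 − k).
Setting 36k + 0(17 − k) ≤ 441 gives 36k ≤ 441, so k ≤ 12.
k = 12 is achieved by 12 values at 36 and 5 at 0, total 432; add 9 to one value (staying below 36) to reach 441.

12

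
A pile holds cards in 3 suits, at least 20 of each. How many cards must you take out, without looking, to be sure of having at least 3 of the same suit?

You could draw 2 of every suit without reaching 3 of any — 6 in all.
One more forces 3 of some suit, so 6 + 1 = 7.

7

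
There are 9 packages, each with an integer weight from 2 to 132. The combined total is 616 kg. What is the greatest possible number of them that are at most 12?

Each value at 12 or below falls at least 132 − 12 = 120 short of the ceiling 132.
The ceiling total is 9 × 132 = 1188, and we need 616, so at most ⌊(1188 − 616)/120⌋ = 4 can be that low.
k = 4 is achieved by 4 values at 12 and 5 at 132, total 708; lower one of the 132's by 92 (still > 12) to reach 616.

4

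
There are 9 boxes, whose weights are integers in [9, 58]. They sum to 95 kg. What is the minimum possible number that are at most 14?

If only k of them are at most 14, the other 9 − k are at least 15, so the total is at least (9 − k)·15 + k·9.
This is ≤ 95, so (9 − k)·15 + 9k ≤ 95, which gives k ≥ 7.
Exactly 7 works: 7 values at 9 and 2 at 15 total 93; raise one of the low values by 2 (still ≤ 14) to hit 95.

7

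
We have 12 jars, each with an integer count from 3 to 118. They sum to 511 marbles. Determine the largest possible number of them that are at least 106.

With k values at 106 or above and the rest at least 3, the sum is at least 36 + 103k.
Since the sum is 511, we need 103k ≤ 475, i.e. k ≤ 4.
k = 4 is achieved by 4 values at 106 and 8 at 3, total 448; add 63 to one value (staying below 106) to reach 511.

4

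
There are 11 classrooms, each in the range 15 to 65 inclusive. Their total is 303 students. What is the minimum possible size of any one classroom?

Minimizing one value means maximizing the remaining 10.
The other 10 can take up 10 × 65 = 650 ≥ 303 − 15, so one classroom can sit at its floor of 15.
Achievable: one at 15 and the other 10 totalling 288, which fits since 10 × 15 ≤ 288 ≤ 10 × 65.

15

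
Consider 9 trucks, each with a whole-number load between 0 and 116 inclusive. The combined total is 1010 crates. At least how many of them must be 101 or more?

7

If only k of them are at least 101, the other 9 − k are at most 100, so the total is at most k·116 + (9 − k)·100.
This must reach 1010, so k·116 + (9 − k)·100 ≥ 1010, giving k ≥ 7.
Exactly 7 works: 7 values at 116 and 2 at 100 total 1012; lower one of the high values by 2 (still ≥ 101) to hit 1010.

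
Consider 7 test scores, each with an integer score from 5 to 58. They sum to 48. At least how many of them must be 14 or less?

6

Let j be the number exceeding 14. Then the total is ≥ 15·j + 5·(7 − j) = 35 + 10j.
So 10j ≤ 13 and j ≤ 1; hence at least 7 − 1 = 6 are ≤ 14.
Exactly 6 works: 6 values at 5 and 1 at 15 total 45; raise one of the low values by 3 (still ≤ 14) to hit 48.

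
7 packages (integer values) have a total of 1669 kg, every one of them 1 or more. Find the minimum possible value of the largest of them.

Some value must be at least ⌈1669/7⌉ = 239, since 7 × 238 = 1666 < 1669.
Equality holds with 3 values of 239 and 4 values of 238.

239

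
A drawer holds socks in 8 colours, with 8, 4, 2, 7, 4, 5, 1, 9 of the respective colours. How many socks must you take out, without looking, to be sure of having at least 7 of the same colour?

In the worst case you take as many as possible of each colour without reaching 7: 6 + 4 + 2 + 6 + 4 + 5 + 1 + 6 = 34.
The next one must give 7 of some colour, so 34 + 1 = 35.

35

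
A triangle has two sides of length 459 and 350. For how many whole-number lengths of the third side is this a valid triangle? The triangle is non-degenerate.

The triangle inequality gives |459 − 350| < c < 459 + 350, i.e. 109 < c < 809.
So c can be any integer from 110 to 808: 699 values.

699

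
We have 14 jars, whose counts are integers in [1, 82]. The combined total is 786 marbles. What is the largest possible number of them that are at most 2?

4

Each value at 2 or below falls at least 82 − 2 = 80 short of the ceiling 82.
The ceiling total is 14 × 82 = 1148, and we need 786, so at most ⌊(1148 − 786)/80⌋ = 4 can be that low.
k = 4 is achieved by 4 values at 2 and 10 at 82, total 828; lower one of the 82's by 42 (still > 2) to reach 786.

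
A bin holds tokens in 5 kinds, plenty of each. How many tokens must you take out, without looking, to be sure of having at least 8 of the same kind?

36

In the worst case you draw 7 of each of the 5 kinds: 5 × 7 = 35.
One more forces 8 of some kind, so 35 + 1 = 36.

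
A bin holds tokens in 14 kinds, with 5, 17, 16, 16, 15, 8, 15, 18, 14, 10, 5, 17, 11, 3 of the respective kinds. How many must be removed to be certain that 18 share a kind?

170

In the worst case you take as many as possible of each kind without reaching 18: 5 + 17 + 16 + 16 + 15 + 8 + 15 + 17 + 14 + 10 + 5 + 17 + 11 + 3 = 169.
The next one must give 18 of some kind, so 169 + 1 = 170.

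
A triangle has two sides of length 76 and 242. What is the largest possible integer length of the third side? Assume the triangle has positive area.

317

The third side must be less than 76 + 242 = 318.
The largest integer below 318 is 317.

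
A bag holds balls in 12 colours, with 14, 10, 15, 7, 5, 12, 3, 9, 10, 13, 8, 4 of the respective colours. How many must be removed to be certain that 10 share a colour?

91

In the worst case you take as many as possible of each colour without reaching 10: 9 + 9 + 9 + 7 + 5 + 9 + 3 + 9 + 9 + 9 + 8 + 4 = 90.
The next one must give 10 of some colour, so 90 + 1 = 91.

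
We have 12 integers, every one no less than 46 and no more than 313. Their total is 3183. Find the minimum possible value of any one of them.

46

To make one integer as small as possible, make the other 11 as large as possible.
The other 11 can take up 11 × 313 = 3443 ≥ 3183 − 46, so one integer can sit at its floor of 46.
Achievable: one at 46 and the other 11 totalling 3137, which fits since 11 × 46 ≤ 3137 ≤ 11 × 313.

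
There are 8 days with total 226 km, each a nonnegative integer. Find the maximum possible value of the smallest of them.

28

The 8 values sum to 226, so their minimum is at most ⌊226/8⌋ = 28.
Achievable: 6 of them at 28 and 2 at 29 total 226.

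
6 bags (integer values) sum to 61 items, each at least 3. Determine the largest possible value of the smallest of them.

The 6 values sum to 61, so their minimum is at most ⌊61/6⌋ = 10.
Equality holds with 5 values of 10 and 1 value of 11.

10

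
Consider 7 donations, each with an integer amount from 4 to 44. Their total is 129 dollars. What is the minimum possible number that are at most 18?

Let j be the number exceeding 18. Then the total is ≥ 19·j + 4·(7 − j) = 28 + 15j.
So 15j ≤ 101 and j ≤ 6; hence at least 7 − 6 = 1 are ≤ 18.
Exactly 1 works: 1 value at 4 and 6 at 19 total 118; raise one of the low values by 11 (still ≤ 18) to hit 129.

1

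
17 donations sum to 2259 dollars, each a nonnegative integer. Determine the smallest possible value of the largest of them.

133

If every one of the 17 were at most 132, the total would be at most 17 × 132 = 2244 < 2259.
Taking 2 copies of 132 and 15 copies of 133 gives exactly 2259, so 133 is attained.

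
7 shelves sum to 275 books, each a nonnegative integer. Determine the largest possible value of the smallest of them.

39

The average is 275/7 < 40, so some value is ≤ 39.
Achievable: 5 of them at 39 and 2 at 40 total 275.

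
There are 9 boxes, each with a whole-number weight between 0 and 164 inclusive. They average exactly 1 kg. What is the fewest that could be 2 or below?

6

The total is 9 × 1 = 9.
Let j be the number exceeding 2. Then the total is ≥ 3·j + 0·(9 − j) = 0 + 3j.
So 3j ≤ 9 and j ≤ 3; hence at least 9 − 3 = 6 are ≤ 2.
Exactly 6 works: 6 values at 0 and 3 at 3 total 9.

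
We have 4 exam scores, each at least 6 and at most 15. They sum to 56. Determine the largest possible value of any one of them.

15

Maximizing one value means minimizing the remaining 3.
The other 3 contribute at least 3 × 6 = 18, leaving at most 56 − 18 = 38.
But each score is capped at 15, so the maximum is 15.
Achievable: one at 15 and the other 3 totalling 41, which fits since 3 × 6 ≤ 41 ≤ 3 × 15.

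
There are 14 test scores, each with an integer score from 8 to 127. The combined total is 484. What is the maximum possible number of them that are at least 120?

If k of the values are ≥ 120, the total is ≥ 120k + 8(14 − k).
Setting 120k + 8(14 − k) ≤ 484 gives 112k ≤ 372, so k ≤ 3.
k = 3 is achieved by 3 values at 120 and 11 at 8, total 448; add 36 to one value (staying below 120) to reach 484.

3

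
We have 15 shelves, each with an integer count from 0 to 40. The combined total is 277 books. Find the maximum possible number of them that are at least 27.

With k values at 27 or above and the rest at least 0, the sum is at least 0 + 27k.
Since the sum is 277, we need 27k ≤ 277, i.e. k ≤ 10.
k = 10 is achieved by 10 values at 27 and 5 at 0, total 270; add 7 to one value (staying below 27) to reach 277.

10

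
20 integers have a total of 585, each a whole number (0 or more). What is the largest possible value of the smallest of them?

29

The 20 values sum to 585, so their minimum is at most ⌊585/20⌋ = 29.
Taking 15 copies of 29 and 5 copies of 30 gives exactly 585, so 29 is attained.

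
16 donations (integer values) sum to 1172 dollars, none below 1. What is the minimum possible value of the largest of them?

74

The 16 values sum to 1172, so their maximum is at least ⌈1172/16⌉ = 74.
Equality holds with 4 values of 74 and 12 values of 73.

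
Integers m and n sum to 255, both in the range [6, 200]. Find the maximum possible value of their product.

16256

For a fixed sum, the product mn is largest when m and n are as close as possible.
Taking m = 127 and n = 128 (both in [6, 200]) gives mn = 16256.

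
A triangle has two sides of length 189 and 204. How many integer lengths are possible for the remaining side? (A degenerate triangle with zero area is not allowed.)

The triangle inequality gives |189 − 204| < c < 189 + 204, i.e. 15 < c < 393.
So c can be any integer from 16 to 392: 377 values.

377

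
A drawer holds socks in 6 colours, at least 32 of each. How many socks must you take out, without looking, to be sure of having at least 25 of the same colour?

145

In the worst case you draw 24 of each of the 6 colours: 6 × 24 = 144.
One more forces 25 of some colour, so 144 + 1 = 145.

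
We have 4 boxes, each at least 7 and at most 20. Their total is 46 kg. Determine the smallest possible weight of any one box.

To make one box as small as possible, make the other 3 as large as possible.
The other 3 can take up 3 × 20 = 60 ≥ 46 − 7, so one box can sit at its floor of 7.
Achievable: one at 7 and the other 3 totalling 39, which fits since 3 × 7 ≤ 39 ≤ 3 × 20.

7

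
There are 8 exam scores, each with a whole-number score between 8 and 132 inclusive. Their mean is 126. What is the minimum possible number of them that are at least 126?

The total is 8 × 126 = 1008.
Suppose at most 8 − j of them reach 126; then j values are ≤ 125 and the rest ≤ 132.
The total is then ≤ 125·j + 132·(8 − j) = 1056 − 7j. For this to be ≥ 1008 we need j ≤ 6, so at least 8 − 6 = 2 must reach 126.
Exactly 2 works: 2 values at 132 and 6 at 125 total 1014; lower one of the high values by 6 (still ≥ 126) to hit 1008.

2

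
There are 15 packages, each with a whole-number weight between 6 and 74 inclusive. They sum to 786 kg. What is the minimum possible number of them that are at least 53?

1

Each value short of 53 is at most 52, costing at least 74 − 52 = 22 against the maximum total of 1110.
We can afford to lose at most 1110 − 786 = 324, so at most ⌊324/22⌋ = 14 fall short, and at least 1 are ≥ 53.
Exactly 1 works: 1 value at 74 and 14 at 52 total 802; lower one of the high values by 16 (still ≥ 53) to hit 786.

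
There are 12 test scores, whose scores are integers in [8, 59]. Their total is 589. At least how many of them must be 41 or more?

Each value short of 41 is at most 40, costing at least 59 − 40 = 19 against the maximum total of 708.
We can afford to lose at most 708 − 589 = 119, so at most ⌊119/19⌋ = 6 fall short, and at least 6 are ≥ 41.
Exactly 6 works: 6 values at 59 and 6 at 40 total 594; lower one of the high values by 5 (still ≥ 41) to hit 589.

6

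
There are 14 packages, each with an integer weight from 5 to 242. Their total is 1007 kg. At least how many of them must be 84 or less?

If only k of them are at most 84, the other 14 − k are at least 85, so the total is at least (14 − k)·85 + k·5.
This is ≤ 1007, so (14 − k)·85 + 5k ≤ 1007, which gives k ≥ 3.
Exactly 3 works: 3 values at 5 and 11 at 85 total 950; raise one of the low values by 57 (still ≤ 84) to hit 1007.

3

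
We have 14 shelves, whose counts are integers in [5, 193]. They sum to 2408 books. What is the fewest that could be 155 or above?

7

If only k of them are at least 155, the other 14 − k are at most 154, so the total is at most k·193 + (14 − k)·154.
This must reach 2408, so k·193 + (14 − k)·154 ≥ 2408, giving k ≥ 7.
Exactly 7 works: 7 values at 193 and 7 at 154 total 2429; lower one of the high values by 21 (still ≥ 155) to hit 2408.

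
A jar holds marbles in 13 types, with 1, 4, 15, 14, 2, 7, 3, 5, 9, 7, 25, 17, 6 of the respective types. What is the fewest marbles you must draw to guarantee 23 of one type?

In the worst case you take as many as possible of each type without reaching 23: 1 + 4 + 15 + 14 + 2 + 7 + 3 + 5 + 9 + 7 + 22 + 17 + 6 = 112.
The next one must give 23 of some type, so 112 + 1 = 113.

113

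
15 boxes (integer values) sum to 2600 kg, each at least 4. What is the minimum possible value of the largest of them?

Some value must be at least ⌈2600/15⌉ = 174, since 15 × 173 = 2595 < 2600.
Equality holds with 5 values of 174 and 10 values of 173.

174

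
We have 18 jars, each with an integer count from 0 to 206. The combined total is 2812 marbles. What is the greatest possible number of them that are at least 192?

If k of the values are ≥ 192, the total is ≥ 192k + 0(18 − k).
Setting 192k + 0(18 − k) ≤ 2812 gives 192k ≤ 2812, so k ≤ 14.
k = 14 is achieved by 14 values at 192 and 4 at 0, total 2688; add 124 to one value (staying below 192) to reach 2812.

14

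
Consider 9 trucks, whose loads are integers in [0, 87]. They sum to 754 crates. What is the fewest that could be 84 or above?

2

Each value short of 84 is at most 83, costing at least 87 − 83 = 4 against the maximum total of 783.
We can afford to lose at most 783 − 754 = 29, so at most ⌊29/4⌋ = 7 fall short, and at least 2 are ≥ 84.
Exactly 2 works: 2 values at 87 and 7 at 83 total 755; lower one of the high values by 1 (still ≥ 84) to hit 754.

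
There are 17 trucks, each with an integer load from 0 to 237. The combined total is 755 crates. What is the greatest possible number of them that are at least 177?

4

With k values at 177 or above and the rest at least 0, the sum is at least 0 + 177k.
Since the sum is 755, we need 177k ≤ 755, i.e. k ≤ 4.
k = 4 is achieved by 4 values at 177 and 13 at 0, total 708; add 47 to one value (staying below 177) to reach 755.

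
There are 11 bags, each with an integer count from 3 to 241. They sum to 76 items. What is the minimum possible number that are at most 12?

Each value above 12 is at least 13, contributing at least 13 − 3 = 10 above the floor 3.
The sum exceeds the floor total 33 by 43, so at most ⌊43/10⌋ = 4 exceed 12, and at least 7 are ≤ 12.
Exactly 7 works: 7 values at 3 and 4 at 13 total 73; raise one of the low values by 3 (still ≤ 12) to hit 76.

7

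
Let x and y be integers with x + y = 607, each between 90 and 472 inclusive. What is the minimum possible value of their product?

63720

For a fixed sum, xy is smallest when x and y are as far apart as possible.
At the endpoint x = 135, y = 607 − 135 = 472, so xy = 135 × 472 = 63720.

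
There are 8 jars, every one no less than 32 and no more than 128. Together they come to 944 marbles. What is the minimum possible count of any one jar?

48

Minimizing one value means maximizing the remaining 7.
The other 7 contribute at most 7 × 128 = 896, leaving at least 944 − 896 = 48.
Since 48 ≥ 32, this is achievable: one at 48 and 7 at 128.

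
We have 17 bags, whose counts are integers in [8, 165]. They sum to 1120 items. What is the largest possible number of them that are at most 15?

11

Suppose k of them are at most 15. Those contribute at most 15 each and the rest at most 165 each.
So the total is at most 15k + 165(17 − k) = 2805 − 150k. This must still be ≥ 1120, so k ≤ 11.
k = 11 is achieved by 11 values at 15 and 6 at 165, total 1155; lower one of the 165's by 35 (still > 15) to reach 1120.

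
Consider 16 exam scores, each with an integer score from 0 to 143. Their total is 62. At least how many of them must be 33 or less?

15

If only k of them are at most 33, the other 16 − k are at least 34, so the total is at least (16 − k)·34 + k·0.
This is ≤ 62, so (16 − k)·34 + 0k ≤ 62, which gives k ≥ 15.
Exactly 15 works: 15 values at 0 and 1 at 34 total 34; raise one of the low values by 28 (still ≤ 33) to hit 62.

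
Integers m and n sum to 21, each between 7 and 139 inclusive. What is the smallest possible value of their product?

For a fixed sum, mn is smallest when m and n are as far apart as possible.
At the endpoint m = 7, n = 21 − 7 = 14, so mn = 7 × 14 = 98.

98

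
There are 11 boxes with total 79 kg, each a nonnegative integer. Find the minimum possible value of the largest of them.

8

The 11 values sum to 79, so their maximum is at least ⌈79/11⌉ = 8.
Taking 9 copies of 7 and 2 copies of 8 gives exactly 79, so 8 is attained.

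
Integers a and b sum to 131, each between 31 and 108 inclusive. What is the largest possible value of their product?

4290

With a + b fixed, ab peaks when the two are closest together.
Taking a = 65 and b = 66 (both in [31, 108]) gives ab = 4290.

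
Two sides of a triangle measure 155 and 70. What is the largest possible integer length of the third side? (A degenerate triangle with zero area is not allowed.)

224

The third side must be less than 155 + 70 = 225.
The largest integer below 225 is 224.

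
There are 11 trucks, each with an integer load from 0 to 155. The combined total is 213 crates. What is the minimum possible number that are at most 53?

8

Let j be the number exceeding 53. Then the total is ≥ 54·j + 0·(11 − j) = 0 + 54j.
So 54j ≤ 213 and j ≤ 3; hence at least 11 − 3 = 8 are ≤ 53.
Exactly 8 works: 8 values at 0 and 3 at 54 total 162; raise one of the low values by 51 (still ≤ 53) to hit 213.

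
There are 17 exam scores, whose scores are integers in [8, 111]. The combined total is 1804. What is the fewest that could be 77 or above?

Suppose at most 17 − j of them reach 77; then j values are ≤ 76 and the rest ≤ 111.
The total is then ≤ 76·j + 111·(17 − j) = 1887 − 35j. For this to be ≥ 1804 we need j ≤ 2, so at least 17 − 2 = 15 must reach 77.
Exactly 15 works: 15 values at 111 and 2 at 76 total 1817; lower one of the high values by 13 (still ≥ 77) to hit 1804.

15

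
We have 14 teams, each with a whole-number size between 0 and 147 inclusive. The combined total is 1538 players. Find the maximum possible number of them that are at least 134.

Suppose k of them are at least 134. Those contribute at least 134 each and the other 14 − k at least 0 each.
So the total is at least 134k + 0(14 − k) = 0 + 134k. This must be ≤ 1538, giving k ≤ 11.
k = 11 is achieved by 11 values at 134 and 3 at 0, total 1474; add 64 to one value (staying below 134) to reach 1538.

11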